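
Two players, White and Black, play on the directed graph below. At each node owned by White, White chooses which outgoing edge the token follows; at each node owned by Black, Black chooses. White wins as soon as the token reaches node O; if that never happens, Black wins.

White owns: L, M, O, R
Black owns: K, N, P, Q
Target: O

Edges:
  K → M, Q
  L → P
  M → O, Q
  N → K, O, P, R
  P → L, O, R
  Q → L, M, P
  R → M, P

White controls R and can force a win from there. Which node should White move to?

A0 = {O}
A1: add {M} — M (White) has M→O.
A2: add {R} — R (White) has R→M.
A3 = A2; e.g. K (Black) can still go to Q. Fixed point.
From R, successor M is in the attractor (rank 1); the other successor P is not.

M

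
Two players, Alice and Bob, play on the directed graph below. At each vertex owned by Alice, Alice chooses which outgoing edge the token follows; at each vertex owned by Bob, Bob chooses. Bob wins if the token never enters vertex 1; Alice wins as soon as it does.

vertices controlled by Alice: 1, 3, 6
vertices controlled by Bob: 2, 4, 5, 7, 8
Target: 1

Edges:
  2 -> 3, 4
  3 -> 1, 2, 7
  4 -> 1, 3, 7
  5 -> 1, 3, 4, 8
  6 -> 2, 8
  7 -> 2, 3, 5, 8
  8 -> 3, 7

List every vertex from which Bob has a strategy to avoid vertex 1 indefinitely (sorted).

A0 = {1}
A1: add {3} — 3 (Alice) has 3→1.
A2 = A1; e.g. 2 (Bob) can still go to 4. Fixed point.
Alice's attractor = {1, 3}; Bob avoids the target exactly from the complement.

2, 4, 5, 6, 7, 8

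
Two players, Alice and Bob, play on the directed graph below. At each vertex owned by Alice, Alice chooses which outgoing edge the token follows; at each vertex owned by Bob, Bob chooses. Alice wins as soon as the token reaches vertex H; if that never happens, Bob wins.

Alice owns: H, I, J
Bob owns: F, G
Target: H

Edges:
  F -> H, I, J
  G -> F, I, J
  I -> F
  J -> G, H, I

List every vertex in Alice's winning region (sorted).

A0 = {H}
A1: add {J} — J (Alice) has J→H.
A2 = A1; e.g. F (Bob) can still go to I. Fixed point.
Alice's winning region = {H, J}.

H, J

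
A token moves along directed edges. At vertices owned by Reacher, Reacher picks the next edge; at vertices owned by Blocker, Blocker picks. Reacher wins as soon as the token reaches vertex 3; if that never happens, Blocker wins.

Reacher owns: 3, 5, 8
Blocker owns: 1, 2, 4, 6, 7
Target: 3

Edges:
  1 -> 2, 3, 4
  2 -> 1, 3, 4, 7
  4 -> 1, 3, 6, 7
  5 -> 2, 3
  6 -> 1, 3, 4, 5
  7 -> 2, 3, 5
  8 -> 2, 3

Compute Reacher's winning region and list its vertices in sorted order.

A0 = {3}
A1: add {5, 8} — 5 (Reacher) has 5→3; 8 (Reacher) has 8→3.
A2 = A1; e.g. 1 (Blocker) can still go to 2. Fixed point.
Reacher's winning region = {3, 5, 8}.

3, 5, 8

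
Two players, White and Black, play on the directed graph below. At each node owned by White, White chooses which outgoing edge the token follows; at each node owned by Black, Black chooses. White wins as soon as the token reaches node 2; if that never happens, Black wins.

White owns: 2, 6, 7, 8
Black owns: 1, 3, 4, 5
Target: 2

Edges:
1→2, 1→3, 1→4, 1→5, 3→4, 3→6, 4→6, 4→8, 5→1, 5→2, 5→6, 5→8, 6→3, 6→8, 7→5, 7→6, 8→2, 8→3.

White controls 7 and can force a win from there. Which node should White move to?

6

A0 = {2}
A1: add {8} — 8 (White) has 8→2.
A2: add {6} — 6 (White) has 6→8.
A3: add {4, 7} — 4 (Black): all of {6, 8} already in; 7 (White) has 7→6.
A4: add {3} — 3 (Black): all of {4, 6} already in.
A5 = A4; e.g. 1 (Black) can still go to 5. Fixed point.
From 7, successor 6 is in the attractor (rank 2); the other successor 5 is not.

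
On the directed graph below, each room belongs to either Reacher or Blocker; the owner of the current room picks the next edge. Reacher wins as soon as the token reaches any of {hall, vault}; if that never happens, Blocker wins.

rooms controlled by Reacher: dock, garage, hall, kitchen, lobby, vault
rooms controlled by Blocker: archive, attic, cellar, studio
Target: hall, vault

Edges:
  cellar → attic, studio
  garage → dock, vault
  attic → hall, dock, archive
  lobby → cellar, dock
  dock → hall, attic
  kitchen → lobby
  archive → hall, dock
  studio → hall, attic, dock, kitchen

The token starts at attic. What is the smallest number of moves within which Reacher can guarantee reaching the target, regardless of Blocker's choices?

3

A0 = {hall, vault}
A1: add {dock, garage} — garage (Reacher) has garage→vault; dock (Reacher) has dock→hall.
A2: add {archive, lobby} — lobby (Reacher) has lobby→dock; archive (Blocker): all of {hall, dock} already in.
A3: add {attic, kitchen} — attic (Blocker): all of {hall, dock, archive} already in; kitchen (Reacher) has kitchen→lobby.
attic enters the attractor at level 3, so Reacher can force the target in 3 moves from there.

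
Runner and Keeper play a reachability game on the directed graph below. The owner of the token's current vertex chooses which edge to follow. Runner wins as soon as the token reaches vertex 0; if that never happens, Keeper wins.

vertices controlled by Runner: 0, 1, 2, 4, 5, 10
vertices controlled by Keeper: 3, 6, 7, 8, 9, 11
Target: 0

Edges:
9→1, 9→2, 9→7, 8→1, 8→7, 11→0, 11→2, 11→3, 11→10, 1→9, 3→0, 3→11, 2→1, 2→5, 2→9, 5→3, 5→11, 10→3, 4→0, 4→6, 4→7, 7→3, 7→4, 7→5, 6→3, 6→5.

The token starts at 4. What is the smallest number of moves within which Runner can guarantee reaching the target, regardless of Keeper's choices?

1

A0 = {0}
A1: add {4} — 4 (Runner) has 4→0.
A2 = A1; e.g. 1 (Runner) has no edge into A1. Fixed point.
4 enters the attractor at level 1, so Runner can force the target in 1 move from there.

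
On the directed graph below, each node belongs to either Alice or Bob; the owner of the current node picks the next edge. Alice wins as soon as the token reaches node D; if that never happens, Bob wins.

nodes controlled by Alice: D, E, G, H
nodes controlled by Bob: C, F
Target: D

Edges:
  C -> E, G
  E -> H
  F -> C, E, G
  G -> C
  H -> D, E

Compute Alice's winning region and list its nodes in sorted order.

A0 = {D}
A1: add {H} — H (Alice) has H→D.
A2: add {E} — E (Alice) has E→H.
A3 = A2; e.g. C (Bob) can still go to G. Fixed point.
Alice's winning region = {D, E, H}.

D, E, H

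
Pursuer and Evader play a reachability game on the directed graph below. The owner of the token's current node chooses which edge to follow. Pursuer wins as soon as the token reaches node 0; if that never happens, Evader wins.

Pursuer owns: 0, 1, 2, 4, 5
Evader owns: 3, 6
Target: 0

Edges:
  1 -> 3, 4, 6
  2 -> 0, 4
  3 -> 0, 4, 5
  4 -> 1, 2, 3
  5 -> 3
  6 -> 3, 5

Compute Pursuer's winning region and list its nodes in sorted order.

A0 = {0}
A1: add {2} — 2 (Pursuer) has 2→0.
A2: add {4} — 4 (Pursuer) has 4→2.
A3: add {1} — 1 (Pursuer) has 1→4.
A4 = A3; e.g. 3 (Evader) can still go to 5. Fixed point.
Pursuer's winning region = {0, 1, 2, 4}.

0, 1, 2, 4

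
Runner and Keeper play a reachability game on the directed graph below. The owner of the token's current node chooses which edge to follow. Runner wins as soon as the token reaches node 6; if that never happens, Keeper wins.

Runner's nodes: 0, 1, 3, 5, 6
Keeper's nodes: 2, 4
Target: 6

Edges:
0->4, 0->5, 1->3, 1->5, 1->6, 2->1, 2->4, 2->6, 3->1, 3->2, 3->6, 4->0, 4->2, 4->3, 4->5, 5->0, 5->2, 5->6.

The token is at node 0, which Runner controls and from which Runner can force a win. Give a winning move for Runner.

A0 = {6}
A1: add {1, 3, 5} — 1 (Runner) has 1→6; 3 (Runner) has 3→6; 5 (Runner) has 5→6.
A2: add {0} — 0 (Runner) has 0→5.
A3 = A2; e.g. 2 (Keeper) can still go to 4. Fixed point.
From 0, successor 5 is in the attractor (rank 1); the other successor 4 is not.

5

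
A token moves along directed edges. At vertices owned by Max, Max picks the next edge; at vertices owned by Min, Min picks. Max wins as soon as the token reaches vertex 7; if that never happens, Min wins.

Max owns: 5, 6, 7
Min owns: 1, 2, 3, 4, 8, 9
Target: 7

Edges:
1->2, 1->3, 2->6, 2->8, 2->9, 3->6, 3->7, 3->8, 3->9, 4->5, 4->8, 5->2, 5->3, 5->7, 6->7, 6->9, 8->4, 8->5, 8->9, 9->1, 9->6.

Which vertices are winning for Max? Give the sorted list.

5, 6, 7

A0 = {7}
A1: add {5, 6} — 5 (Max) has 5→7; 6 (Max) has 6→7.
A2 = A1; e.g. 1 (Min) can still go to 2. Fixed point.
Max's winning region = {5, 6, 7}.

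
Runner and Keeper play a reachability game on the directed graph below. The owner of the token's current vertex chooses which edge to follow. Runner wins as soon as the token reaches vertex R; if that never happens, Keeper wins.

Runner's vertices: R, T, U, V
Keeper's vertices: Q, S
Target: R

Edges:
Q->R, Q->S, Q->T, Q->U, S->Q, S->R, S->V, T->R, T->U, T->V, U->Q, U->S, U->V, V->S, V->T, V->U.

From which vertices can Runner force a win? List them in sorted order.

R, T, U, V

A0 = {R}
A1: add {T} — T (Runner) has T→R.
A2: add {V} — V (Runner) has V→T.
A3: add {U} — U (Runner) has U→V.
A4 = A3; e.g. Q (Keeper) can still go to S. Fixed point.
Runner's winning region = {R, T, U, V}.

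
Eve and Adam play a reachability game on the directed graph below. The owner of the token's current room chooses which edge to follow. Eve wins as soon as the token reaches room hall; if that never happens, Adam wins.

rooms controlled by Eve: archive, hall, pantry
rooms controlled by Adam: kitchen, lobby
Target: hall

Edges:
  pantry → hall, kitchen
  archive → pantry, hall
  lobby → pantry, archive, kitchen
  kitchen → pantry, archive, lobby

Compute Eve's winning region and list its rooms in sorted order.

archive, hall, pantry

A0 = {hall}
A1: add {archive, pantry} — pantry (Eve) has pantry→hall; archive (Eve) has archive→hall.
A2 = A1; e.g. lobby (Adam) can still go to kitchen. Fixed point.
Eve's winning region = {archive, hall, pantry}.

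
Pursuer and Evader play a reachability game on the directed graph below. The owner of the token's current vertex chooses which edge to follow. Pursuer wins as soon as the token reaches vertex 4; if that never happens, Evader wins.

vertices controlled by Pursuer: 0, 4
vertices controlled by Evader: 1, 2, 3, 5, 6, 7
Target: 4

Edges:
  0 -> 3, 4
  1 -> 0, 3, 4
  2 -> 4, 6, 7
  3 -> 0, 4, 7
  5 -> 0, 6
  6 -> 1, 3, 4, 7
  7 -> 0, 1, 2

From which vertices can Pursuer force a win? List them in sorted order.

A0 = {4}
A1: add {0} — 0 (Pursuer) has 0→4.
A2 = A1; e.g. 1 (Evader) can still go to 3. Fixed point.
Pursuer's winning region = {0, 4}.

0, 4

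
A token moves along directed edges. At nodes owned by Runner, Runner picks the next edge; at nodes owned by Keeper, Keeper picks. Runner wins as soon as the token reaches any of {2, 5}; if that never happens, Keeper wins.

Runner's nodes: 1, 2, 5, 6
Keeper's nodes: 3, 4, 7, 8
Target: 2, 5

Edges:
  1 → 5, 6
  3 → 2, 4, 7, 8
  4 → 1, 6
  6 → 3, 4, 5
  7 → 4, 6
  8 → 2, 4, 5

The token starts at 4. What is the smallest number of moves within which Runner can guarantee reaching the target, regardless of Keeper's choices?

2

A0 = {2, 5}
A1: add {1, 6} — 1 (Runner) has 1→5; 6 (Runner) has 6→5.
A2: add {4} — 4 (Keeper): all of {1, 6} already in.
4 enters the attractor at level 2, so Runner can force the target in 2 moves from there.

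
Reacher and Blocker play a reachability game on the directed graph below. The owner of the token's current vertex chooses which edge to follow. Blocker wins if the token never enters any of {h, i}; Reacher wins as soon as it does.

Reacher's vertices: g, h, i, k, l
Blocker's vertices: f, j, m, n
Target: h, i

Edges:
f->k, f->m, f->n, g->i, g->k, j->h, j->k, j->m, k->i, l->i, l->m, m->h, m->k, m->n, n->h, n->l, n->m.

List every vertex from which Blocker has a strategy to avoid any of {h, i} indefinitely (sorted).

f, j, m, n

A0 = {h, i}
A1: add {g, k, l} — g (Reacher) has g→i; k (Reacher) has k→i; l (Reacher) has l→i.
A2 = A1; e.g. f (Blocker) can still go to m. Fixed point.
Reacher's attractor = {g, h, i, k, l}; Blocker avoids the target exactly from the complement.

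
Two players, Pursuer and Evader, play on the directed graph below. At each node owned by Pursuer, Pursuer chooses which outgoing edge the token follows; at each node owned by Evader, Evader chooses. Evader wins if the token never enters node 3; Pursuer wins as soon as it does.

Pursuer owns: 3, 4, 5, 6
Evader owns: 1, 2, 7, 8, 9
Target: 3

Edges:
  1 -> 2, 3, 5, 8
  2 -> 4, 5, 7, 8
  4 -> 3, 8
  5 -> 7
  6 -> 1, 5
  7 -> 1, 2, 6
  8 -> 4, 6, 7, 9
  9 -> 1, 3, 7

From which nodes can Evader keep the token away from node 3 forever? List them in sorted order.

1, 2, 5, 6, 7, 8, 9

A0 = {3}
A1: add {4} — 4 (Pursuer) has 4→3.
A2 = A1; e.g. 1 (Evader) can still go to 2. Fixed point.
Pursuer's attractor = {3, 4}; Evader avoids the target exactly from the complement.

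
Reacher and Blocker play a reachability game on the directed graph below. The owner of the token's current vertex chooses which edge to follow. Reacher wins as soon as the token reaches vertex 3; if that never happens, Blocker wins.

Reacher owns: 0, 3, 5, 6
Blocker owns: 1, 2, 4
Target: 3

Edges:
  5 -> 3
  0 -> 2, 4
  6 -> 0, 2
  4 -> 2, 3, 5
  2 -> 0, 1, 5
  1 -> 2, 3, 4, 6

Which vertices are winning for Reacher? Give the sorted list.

3, 5

A0 = {3}
A1: add {5} — 5 (Reacher) has 5→3.
A2 = A1; e.g. 0 (Reacher) has no edge into A1. Fixed point.
Reacher's winning region = {3, 5}.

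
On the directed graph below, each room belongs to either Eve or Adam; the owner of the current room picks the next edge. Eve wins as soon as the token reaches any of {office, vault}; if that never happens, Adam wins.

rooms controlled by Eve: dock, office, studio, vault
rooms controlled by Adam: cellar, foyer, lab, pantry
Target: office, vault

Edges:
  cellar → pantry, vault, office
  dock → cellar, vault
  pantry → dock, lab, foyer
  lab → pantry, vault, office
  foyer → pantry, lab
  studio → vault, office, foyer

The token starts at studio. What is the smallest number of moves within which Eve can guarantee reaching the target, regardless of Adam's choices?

A0 = {office, vault}
A1: add {dock, studio} — dock (Eve) has dock→vault; studio (Eve) has studio→vault.
A2 = A1; e.g. cellar (Adam) can still go to pantry. Fixed point.
studio enters the attractor at level 1, so Eve can force the target in 1 move from there.

1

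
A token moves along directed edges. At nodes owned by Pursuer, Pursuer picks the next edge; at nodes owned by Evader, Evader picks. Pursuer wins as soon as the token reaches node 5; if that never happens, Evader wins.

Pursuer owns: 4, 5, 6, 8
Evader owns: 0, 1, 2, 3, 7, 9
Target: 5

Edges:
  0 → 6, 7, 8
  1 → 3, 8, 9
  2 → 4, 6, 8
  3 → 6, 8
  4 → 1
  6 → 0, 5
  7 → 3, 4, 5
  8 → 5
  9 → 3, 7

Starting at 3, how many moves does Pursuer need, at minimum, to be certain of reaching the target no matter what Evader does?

2

A0 = {5}
A1: add {6, 8} — 6 (Pursuer) has 6→5; 8 (Pursuer) has 8→5.
A2: add {3} — 3 (Evader): all of {6, 8} already in.
A3 = A2; e.g. 0 (Evader) can still go to 7. Fixed point.
3 enters the attractor at level 2, so Pursuer can force the target in 2 moves from there.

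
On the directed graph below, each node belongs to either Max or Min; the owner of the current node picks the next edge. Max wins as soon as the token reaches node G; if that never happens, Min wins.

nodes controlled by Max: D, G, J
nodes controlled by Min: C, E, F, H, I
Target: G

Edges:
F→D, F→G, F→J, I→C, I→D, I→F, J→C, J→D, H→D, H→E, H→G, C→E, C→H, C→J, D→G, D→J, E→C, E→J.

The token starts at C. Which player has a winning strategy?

Min

A0 = {G}
A1: add {D} — D (Max) has D→G.
A2: add {J} — J (Max) has J→D.
A3: add {F} — F (Min): all of {D, G, J} already in.
A4 = A3; e.g. C (Min) can still go to E. Fixed point.
C never enters the attractor, so Min can avoid the target forever.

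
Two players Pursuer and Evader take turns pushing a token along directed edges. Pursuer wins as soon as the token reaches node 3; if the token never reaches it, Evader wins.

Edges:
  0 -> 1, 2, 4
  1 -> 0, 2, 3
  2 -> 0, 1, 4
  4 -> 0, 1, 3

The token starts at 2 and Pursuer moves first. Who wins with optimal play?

Evader

Track states (vertex, player-to-move).
A0 = {(3,Pursuer), (3,Evader)}
A1: add {(1,Pursuer), (4,Pursuer)}.
A2 = A1; e.g. (0,Pursuer) stays out. (2,Pursuer) never enters ⇒ Evader avoids the target.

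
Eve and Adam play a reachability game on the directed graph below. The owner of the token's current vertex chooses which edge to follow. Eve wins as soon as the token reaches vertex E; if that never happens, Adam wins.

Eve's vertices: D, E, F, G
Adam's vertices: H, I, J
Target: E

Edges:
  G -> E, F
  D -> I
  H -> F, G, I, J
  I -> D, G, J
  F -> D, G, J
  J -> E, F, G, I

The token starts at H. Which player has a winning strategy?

A0 = {E}
A1: add {G} — G (Eve) has G→E.
A2: add {F} — F (Eve) has F→G.
A3 = A2; e.g. D (Eve) has no edge into A2. Fixed point.
H never enters the attractor, so Adam can avoid the target forever.

Adam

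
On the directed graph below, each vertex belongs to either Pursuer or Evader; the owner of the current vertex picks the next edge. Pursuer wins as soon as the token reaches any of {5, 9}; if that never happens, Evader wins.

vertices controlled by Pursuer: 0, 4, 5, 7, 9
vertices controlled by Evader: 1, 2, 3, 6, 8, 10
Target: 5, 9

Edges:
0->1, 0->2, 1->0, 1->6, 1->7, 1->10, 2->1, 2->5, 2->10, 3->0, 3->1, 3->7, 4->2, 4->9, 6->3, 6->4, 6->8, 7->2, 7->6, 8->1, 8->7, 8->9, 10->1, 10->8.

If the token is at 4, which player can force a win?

Pursuer

A0 = {5, 9}
A1: add {4} — 4 (Pursuer) has 4→9.
A2 = A1; e.g. 0 (Pursuer) has no edge into A1. Fixed point.
4 ∈ A1, so Pursuer can force the target.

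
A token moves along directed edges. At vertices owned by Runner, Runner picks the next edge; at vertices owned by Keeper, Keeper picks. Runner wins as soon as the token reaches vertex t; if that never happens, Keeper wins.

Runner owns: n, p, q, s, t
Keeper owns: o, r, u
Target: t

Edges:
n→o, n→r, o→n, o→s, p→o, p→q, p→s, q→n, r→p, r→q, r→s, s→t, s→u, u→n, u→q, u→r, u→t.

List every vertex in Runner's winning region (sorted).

A0 = {t}
A1: add {s} — s (Runner) has s→t.
A2: add {p} — p (Runner) has p→s.
A3 = A2; e.g. n (Runner) has no edge into A2. Fixed point.
Runner's winning region = {p, s, t}.

p, s, t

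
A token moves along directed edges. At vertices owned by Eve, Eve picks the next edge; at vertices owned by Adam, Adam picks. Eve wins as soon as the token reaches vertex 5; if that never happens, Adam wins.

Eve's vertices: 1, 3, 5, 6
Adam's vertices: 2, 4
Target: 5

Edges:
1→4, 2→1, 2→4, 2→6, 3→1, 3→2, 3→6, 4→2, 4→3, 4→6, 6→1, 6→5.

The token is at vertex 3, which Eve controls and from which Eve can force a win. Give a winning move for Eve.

A0 = {5}
A1: add {6} — 6 (Eve) has 6→5.
A2: add {3} — 3 (Eve) has 3→6.
A3 = A2; e.g. 1 (Eve) has no edge into A2. Fixed point.
From 3, successor 6 is in the attractor (rank 1); the other successors 1, 2 are not.

6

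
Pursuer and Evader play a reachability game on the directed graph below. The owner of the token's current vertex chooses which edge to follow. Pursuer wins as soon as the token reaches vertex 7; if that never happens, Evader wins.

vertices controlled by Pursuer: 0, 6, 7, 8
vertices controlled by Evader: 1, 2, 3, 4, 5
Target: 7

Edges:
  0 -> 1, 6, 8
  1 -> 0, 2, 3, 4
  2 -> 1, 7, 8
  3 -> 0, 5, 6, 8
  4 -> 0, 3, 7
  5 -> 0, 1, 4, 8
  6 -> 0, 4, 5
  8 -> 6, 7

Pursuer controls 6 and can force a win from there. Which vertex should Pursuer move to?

A0 = {7}
A1: add {8} — 8 (Pursuer) has 8→7.
A2: add {0} — 0 (Pursuer) has 0→8.
A3: add {6} — 6 (Pursuer) has 6→0.
A4 = A3; e.g. 1 (Evader) can still go to 2. Fixed point.
From 6, successor 0 is in the attractor (rank 2); the other successors 4, 5 are not.

0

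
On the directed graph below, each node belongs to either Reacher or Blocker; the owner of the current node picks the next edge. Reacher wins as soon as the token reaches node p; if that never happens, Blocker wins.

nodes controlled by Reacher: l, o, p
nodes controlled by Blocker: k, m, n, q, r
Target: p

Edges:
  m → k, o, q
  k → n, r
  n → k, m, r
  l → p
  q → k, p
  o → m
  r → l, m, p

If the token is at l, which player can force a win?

Reacher

A0 = {p}
A1: add {l} — l (Reacher) has l→p.
A2 = A1; e.g. k (Blocker) can still go to n. Fixed point.
l ∈ A1, so Reacher can force the target.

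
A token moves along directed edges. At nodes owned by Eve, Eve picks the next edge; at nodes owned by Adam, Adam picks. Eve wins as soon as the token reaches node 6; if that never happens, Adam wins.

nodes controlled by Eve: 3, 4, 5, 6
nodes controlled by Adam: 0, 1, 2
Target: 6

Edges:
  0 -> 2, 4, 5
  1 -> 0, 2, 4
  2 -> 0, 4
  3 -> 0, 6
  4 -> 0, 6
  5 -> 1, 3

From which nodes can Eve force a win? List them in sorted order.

A0 = {6}
A1: add {3, 4} — 3 (Eve) has 3→6; 4 (Eve) has 4→6.
A2: add {5} — 5 (Eve) has 5→3.
A3 = A2; e.g. 0 (Adam) can still go to 2. Fixed point.
Eve's winning region = {3, 4, 5, 6}.

3, 4, 5, 6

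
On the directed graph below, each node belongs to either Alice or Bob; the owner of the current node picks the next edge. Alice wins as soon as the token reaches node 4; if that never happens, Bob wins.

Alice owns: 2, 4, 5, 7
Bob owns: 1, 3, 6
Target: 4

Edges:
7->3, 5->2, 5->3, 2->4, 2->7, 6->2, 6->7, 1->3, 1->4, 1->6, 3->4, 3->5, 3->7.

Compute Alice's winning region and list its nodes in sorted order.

2, 4, 5

A0 = {4}
A1: add {2} — 2 (Alice) has 2→4.
A2: add {5} — 5 (Alice) has 5→2.
A3 = A2; e.g. 1 (Bob) can still go to 3. Fixed point.
Alice's winning region = {2, 4, 5}.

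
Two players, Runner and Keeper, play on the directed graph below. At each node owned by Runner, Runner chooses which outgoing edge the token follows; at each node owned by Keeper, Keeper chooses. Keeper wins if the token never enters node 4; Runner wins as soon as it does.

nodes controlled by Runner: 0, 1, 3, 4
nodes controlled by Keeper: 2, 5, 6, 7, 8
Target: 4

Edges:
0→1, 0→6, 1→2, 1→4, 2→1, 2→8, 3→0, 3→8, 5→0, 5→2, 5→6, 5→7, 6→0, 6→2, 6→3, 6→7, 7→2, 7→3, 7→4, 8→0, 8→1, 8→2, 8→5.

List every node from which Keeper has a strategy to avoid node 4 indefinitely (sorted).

2, 5, 6, 7, 8

A0 = {4}
A1: add {1} — 1 (Runner) has 1→4.
A2: add {0} — 0 (Runner) has 0→1.
A3: add {3} — 3 (Runner) has 3→0.
A4 = A3; e.g. 2 (Keeper) can still go to 8. Fixed point.
Runner's attractor = {0, 1, 3, 4}; Keeper avoids the target exactly from the complement.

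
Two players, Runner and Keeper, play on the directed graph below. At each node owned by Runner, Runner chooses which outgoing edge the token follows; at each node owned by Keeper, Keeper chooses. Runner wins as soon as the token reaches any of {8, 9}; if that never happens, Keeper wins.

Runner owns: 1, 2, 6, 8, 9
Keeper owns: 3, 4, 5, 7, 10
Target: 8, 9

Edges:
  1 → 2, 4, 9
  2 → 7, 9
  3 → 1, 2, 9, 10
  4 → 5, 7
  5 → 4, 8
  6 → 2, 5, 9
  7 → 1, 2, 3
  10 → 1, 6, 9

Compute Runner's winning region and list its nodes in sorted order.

1, 2, 3, 6, 7, 8, 9, 10

A0 = {8, 9}
A1: add {1, 2, 6} — 1 (Runner) has 1→9; 2 (Runner) has 2→9; 6 (Runner) has 6→9.
A2: add {10} — 10 (Keeper): all of {1, 6, 9} already in.
A3: add {3} — 3 (Keeper): all of {1, 2, 9, 10} already in.
A4: add {7} — 7 (Keeper): all of {1, 2, 3} already in.
A5 = A4; e.g. 4 (Keeper) can still go to 5. Fixed point.
Runner's winning region = {1, 2, 3, 6, 7, 8, 9, 10}.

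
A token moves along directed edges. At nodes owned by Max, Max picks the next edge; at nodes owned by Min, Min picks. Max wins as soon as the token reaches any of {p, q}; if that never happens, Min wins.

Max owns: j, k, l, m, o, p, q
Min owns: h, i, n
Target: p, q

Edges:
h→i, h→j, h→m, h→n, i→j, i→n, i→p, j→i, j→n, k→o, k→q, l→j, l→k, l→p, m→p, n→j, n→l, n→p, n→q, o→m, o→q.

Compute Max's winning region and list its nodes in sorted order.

A0 = {p, q}
A1: add {k, l, m, o} — k (Max) has k→q; l (Max) has l→p; m (Max) has m→p; o (Max) has o→q.
A2 = A1; e.g. h (Min) can still go to i. Fixed point.
Max's winning region = {k, l, m, o, p, q}.

k, l, m, o, p, q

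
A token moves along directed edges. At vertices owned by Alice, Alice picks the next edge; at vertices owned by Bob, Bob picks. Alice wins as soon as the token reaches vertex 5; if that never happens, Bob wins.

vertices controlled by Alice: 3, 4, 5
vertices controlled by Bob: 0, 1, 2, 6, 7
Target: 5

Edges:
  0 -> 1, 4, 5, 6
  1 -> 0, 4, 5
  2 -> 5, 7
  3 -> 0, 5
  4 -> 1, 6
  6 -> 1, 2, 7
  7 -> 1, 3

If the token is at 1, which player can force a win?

A0 = {5}
A1: add {3} — 3 (Alice) has 3→5.
A2 = A1; e.g. 0 (Bob) can still go to 1. Fixed point.
1 never enters the attractor, so Bob can avoid the target forever.

Bob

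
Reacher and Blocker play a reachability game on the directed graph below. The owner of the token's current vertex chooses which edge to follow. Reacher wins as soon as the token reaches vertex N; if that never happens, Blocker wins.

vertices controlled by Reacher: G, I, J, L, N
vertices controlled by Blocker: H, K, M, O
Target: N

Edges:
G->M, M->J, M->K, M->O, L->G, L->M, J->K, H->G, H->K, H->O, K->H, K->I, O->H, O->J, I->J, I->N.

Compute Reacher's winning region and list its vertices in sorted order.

A0 = {N}
A1: add {I} — I (Reacher) has I→N.
A2 = A1; e.g. G (Reacher) has no edge into A1. Fixed point.
Reacher's winning region = {I, N}.

I, N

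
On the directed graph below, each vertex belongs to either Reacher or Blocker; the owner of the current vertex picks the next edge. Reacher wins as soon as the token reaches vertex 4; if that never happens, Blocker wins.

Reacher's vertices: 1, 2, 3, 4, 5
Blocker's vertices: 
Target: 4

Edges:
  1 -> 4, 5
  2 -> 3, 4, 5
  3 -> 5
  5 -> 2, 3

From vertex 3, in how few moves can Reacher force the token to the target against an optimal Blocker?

3

A0 = {4}
A1: add {1, 2} — 1 (Reacher) has 1→4; 2 (Reacher) has 2→4.
A2: add {5} — 5 (Reacher) has 5→2.
A3: add {3} — 3 (Reacher) has 3→5.
A3 = all vertices. Fixed point.
3 enters the attractor at level 3, so Reacher can force the target in 3 moves from there.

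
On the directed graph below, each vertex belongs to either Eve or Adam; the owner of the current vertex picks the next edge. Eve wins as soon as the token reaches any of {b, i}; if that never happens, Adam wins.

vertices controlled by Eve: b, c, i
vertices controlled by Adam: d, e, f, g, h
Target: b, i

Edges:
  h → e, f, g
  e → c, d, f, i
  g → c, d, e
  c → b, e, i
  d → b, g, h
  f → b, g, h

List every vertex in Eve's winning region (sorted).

A0 = {b, i}
A1: add {c} — c (Eve) has c→b.
A2 = A1; e.g. d (Adam) can still go to g. Fixed point.
Eve's winning region = {b, c, i}.

b, c, i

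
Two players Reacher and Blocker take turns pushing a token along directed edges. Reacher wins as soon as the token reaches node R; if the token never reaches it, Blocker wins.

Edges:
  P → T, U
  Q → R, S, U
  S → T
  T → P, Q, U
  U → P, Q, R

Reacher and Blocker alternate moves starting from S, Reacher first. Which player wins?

Blocker

Track states (vertex, player-to-move).
A0 = {(R,Reacher), (R,Blocker)}
A1: add {(Q,Reacher), (U,Reacher)}.
A2 = A1; e.g. (P,Reacher) stays out. (S,Reacher) never enters ⇒ Blocker avoids the target.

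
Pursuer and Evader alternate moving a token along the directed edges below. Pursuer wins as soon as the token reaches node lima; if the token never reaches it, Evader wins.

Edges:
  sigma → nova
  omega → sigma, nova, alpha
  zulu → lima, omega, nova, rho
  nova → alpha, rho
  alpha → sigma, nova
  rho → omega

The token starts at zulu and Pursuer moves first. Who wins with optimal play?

Track states (vertex, player-to-move).
A0 = {(lima,Pursuer), (lima,Evader)}
A1: add {(zulu,Pursuer)}.
(zulu,Pursuer) ∈ A1 ⇒ Pursuer forces the target.

Pursuer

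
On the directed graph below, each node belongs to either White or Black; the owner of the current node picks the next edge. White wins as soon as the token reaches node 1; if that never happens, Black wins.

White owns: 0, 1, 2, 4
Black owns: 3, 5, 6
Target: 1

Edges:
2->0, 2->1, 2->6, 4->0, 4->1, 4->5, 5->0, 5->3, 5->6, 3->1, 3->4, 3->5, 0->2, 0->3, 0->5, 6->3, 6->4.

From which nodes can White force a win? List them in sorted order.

A0 = {1}
A1: add {2, 4} — 2 (White) has 2→1; 4 (White) has 4→1.
A2: add {0} — 0 (White) has 0→2.
A3 = A2; e.g. 3 (Black) can still go to 5. Fixed point.
White's winning region = {0, 1, 2, 4}.

0, 1, 2, 4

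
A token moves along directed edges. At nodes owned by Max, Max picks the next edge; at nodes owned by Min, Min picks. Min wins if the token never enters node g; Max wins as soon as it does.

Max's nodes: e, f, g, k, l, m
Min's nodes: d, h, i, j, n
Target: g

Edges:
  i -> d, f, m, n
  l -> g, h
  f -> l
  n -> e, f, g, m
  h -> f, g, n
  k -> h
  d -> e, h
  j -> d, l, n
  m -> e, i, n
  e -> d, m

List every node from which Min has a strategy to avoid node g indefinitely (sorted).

A0 = {g}
A1: add {l} — l (Max) has l→g.
A2: add {f} — f (Max) has f→l.
A3 = A2; e.g. d (Min) can still go to e. Fixed point.
Max's attractor = {f, g, l}; Min avoids the target exactly from the complement.

d, e, h, i, j, k, m, n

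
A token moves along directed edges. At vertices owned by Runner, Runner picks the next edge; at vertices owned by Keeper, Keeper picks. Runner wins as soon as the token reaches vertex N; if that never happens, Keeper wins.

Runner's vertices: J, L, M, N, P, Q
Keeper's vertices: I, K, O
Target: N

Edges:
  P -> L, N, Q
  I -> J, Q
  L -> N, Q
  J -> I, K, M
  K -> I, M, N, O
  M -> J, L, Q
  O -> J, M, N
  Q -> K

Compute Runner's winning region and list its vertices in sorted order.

J, L, M, N, O, P

A0 = {N}
A1: add {L, P} — L (Runner) has L→N; P (Runner) has P→N.
A2: add {M} — M (Runner) has M→L.
A3: add {J} — J (Runner) has J→M.
A4: add {O} — O (Keeper): all of {J, M, N} already in.
A5 = A4; e.g. I (Keeper) can still go to Q. Fixed point.
Runner's winning region = {J, L, M, N, O, P}.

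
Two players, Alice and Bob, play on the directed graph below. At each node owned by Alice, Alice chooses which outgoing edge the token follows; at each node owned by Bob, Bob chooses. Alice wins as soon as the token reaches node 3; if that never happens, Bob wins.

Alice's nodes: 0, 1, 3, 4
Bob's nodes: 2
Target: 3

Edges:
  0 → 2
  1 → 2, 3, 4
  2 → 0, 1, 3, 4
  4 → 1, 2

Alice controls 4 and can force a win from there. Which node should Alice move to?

1

A0 = {3}
A1: add {1} — 1 (Alice) has 1→3.
A2: add {4} — 4 (Alice) has 4→1.
A3 = A2; e.g. 0 (Alice) has no edge into A2. Fixed point.
From 4, successor 1 is in the attractor (rank 1); the other successor 2 is not.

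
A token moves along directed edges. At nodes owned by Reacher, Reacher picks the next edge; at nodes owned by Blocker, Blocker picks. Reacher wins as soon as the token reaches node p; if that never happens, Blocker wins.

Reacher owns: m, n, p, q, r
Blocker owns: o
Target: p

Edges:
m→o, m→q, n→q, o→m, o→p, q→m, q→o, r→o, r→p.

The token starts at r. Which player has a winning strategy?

A0 = {p}
A1: add {r} — r (Reacher) has r→p.
A2 = A1; e.g. m (Reacher) has no edge into A1. Fixed point.
r ∈ A1, so Reacher can force the target.

Reacher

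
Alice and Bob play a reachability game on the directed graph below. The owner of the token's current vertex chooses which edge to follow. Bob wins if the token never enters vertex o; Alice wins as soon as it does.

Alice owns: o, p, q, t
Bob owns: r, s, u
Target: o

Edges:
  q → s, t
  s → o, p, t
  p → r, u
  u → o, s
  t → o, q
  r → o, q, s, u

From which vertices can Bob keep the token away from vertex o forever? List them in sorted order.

A0 = {o}
A1: add {t} — t (Alice) has t→o.
A2: add {q} — q (Alice) has q→t.
A3 = A2; e.g. p (Alice) has no edge into A2. Fixed point.
Alice's attractor = {o, q, t}; Bob avoids the target exactly from the complement.

p, r, s, u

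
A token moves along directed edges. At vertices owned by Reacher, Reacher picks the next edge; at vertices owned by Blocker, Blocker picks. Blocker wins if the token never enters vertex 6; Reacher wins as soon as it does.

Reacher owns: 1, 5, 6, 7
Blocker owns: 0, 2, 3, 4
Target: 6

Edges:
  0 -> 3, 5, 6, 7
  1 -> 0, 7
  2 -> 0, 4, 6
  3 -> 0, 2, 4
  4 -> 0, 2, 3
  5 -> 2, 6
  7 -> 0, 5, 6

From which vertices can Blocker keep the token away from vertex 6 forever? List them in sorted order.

A0 = {6}
A1: add {5, 7} — 5 (Reacher) has 5→6; 7 (Reacher) has 7→6.
A2: add {1} — 1 (Reacher) has 1→7.
A3 = A2; e.g. 0 (Blocker) can still go to 3. Fixed point.
Reacher's attractor = {1, 5, 6, 7}; Blocker avoids the target exactly from the complement.

0, 2, 3, 4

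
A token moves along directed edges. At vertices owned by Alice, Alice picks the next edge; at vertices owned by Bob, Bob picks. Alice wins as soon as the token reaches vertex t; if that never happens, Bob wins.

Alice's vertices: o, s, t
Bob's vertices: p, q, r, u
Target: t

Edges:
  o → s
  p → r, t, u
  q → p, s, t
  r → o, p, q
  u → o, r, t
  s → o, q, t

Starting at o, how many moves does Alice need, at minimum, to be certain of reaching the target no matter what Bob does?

2

A0 = {t}
A1: add {s} — s (Alice) has s→t.
A2: add {o} — o (Alice) has o→s.
A3 = A2; e.g. p (Bob) can still go to r. Fixed point.
o enters the attractor at level 2, so Alice can force the target in 2 moves from there.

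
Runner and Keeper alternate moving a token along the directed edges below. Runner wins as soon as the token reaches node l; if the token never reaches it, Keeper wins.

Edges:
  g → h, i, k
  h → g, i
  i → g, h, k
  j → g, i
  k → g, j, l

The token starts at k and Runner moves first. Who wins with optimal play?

Runner

Track states (vertex, player-to-move).
A0 = {(l,Runner), (l,Keeper)}
A1: add {(k,Runner)}.
(k,Runner) ∈ A1 ⇒ Runner forces the target.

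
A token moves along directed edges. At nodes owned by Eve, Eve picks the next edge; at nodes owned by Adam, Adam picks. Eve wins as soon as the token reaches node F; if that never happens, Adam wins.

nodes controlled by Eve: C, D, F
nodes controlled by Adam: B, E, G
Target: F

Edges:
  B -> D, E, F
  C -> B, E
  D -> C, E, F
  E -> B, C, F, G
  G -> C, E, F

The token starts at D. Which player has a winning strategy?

A0 = {F}
A1: add {D} — D (Eve) has D→F.
A2 = A1; e.g. B (Adam) can still go to E. Fixed point.
D ∈ A1, so Eve can force the target.

Eve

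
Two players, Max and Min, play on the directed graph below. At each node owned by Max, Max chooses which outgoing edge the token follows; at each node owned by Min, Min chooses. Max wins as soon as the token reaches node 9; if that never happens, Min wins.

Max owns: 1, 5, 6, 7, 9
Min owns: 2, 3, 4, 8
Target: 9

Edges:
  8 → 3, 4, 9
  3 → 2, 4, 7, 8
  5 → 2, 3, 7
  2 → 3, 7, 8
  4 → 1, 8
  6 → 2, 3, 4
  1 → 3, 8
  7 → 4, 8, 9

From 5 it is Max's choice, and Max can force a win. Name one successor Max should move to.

7

A0 = {9}
A1: add {7} — 7 (Max) has 7→9.
A2: add {5} — 5 (Max) has 5→7.
A3 = A2; e.g. 1 (Max) has no edge into A2. Fixed point.
From 5, successor 7 is in the attractor (rank 1); the other successors 2, 3 are not.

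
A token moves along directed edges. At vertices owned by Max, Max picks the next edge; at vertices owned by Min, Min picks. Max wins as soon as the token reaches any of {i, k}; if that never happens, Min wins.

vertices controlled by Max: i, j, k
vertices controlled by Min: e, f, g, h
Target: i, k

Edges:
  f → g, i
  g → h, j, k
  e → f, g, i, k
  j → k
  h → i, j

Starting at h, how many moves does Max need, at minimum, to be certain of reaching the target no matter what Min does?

2

A0 = {i, k}
A1: add {j} — j (Max) has j→k.
A2: add {h} — h (Min): all of {i, j} already in.
h enters the attractor at level 2, so Max can force the target in 2 moves from there.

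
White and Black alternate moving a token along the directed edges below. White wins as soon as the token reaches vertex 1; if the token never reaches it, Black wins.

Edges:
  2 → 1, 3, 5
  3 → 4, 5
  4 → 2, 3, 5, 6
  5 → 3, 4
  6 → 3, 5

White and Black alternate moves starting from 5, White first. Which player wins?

Black

Track states (vertex, player-to-move).
A0 = {(1,White), (1,Black)}
A1: add {(2,White)}.
A2 = A1; e.g. (2,Black) stays out. (5,White) never enters ⇒ Black avoids the target.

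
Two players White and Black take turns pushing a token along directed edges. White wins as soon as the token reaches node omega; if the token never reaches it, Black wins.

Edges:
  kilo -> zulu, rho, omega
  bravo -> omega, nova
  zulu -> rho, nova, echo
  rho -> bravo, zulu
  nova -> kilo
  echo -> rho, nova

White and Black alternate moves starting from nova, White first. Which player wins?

Black

Track states (vertex, player-to-move).
A0 = {(omega,White), (omega,Black)}
A1: add {(kilo,White), (bravo,White)}.
A2: add {(nova,Black)}.
A3: add {(zulu,White), (echo,White)}.
A4: add {(rho,Black)}.
A5 = A4; e.g. (kilo,Black) stays out. (nova,White) never enters ⇒ Black avoids the target.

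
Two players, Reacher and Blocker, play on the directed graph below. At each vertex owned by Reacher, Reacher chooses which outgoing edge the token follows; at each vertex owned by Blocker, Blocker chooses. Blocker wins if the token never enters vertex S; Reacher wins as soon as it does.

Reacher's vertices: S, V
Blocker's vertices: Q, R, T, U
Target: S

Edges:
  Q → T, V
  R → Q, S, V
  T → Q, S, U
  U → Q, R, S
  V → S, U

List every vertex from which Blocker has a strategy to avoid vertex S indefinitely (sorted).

Q, R, T, U

A0 = {S}
A1: add {V} — V (Reacher) has V→S.
A2 = A1; e.g. Q (Blocker) can still go to T. Fixed point.
Reacher's attractor = {S, V}; Blocker avoids the target exactly from the complement.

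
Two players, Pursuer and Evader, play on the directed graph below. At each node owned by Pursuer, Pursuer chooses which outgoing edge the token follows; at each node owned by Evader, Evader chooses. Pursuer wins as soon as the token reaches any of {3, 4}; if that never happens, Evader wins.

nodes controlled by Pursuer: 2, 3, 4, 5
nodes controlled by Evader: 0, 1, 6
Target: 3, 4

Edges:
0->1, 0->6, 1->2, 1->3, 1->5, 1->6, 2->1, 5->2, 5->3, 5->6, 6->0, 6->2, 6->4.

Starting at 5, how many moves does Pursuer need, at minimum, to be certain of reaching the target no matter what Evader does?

1

A0 = {3, 4}
A1: add {5} — 5 (Pursuer) has 5→3.
A2 = A1; e.g. 0 (Evader) can still go to 1. Fixed point.
5 enters the attractor at level 1, so Pursuer can force the target in 1 move from there.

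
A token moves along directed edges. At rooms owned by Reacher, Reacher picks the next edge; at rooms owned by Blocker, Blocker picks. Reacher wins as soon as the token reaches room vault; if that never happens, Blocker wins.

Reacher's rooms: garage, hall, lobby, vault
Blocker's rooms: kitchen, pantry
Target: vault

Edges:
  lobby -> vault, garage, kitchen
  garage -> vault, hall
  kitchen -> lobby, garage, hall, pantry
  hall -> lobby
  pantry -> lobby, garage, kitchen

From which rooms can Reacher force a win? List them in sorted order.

A0 = {vault}
A1: add {garage, lobby} — lobby (Reacher) has lobby→vault; garage (Reacher) has garage→vault.
A2: add {hall} — hall (Reacher) has hall→lobby.
A3 = A2; e.g. kitchen (Blocker) can still go to pantry. Fixed point.
Reacher's winning region = {garage, hall, lobby, vault}.

garage, hall, lobby, vault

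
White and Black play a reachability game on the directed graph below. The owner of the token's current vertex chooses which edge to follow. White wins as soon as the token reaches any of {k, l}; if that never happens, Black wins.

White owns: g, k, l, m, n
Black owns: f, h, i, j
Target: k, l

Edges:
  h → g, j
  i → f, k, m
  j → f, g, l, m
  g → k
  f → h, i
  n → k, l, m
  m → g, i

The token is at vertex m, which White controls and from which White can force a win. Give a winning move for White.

g

A0 = {k, l}
A1: add {g, n} — g (White) has g→k; n (White) has n→k.
A2: add {m} — m (White) has m→g.
A3 = A2; e.g. f (Black) can still go to h. Fixed point.
From m, successor g is in the attractor (rank 1); the other successor i is not.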